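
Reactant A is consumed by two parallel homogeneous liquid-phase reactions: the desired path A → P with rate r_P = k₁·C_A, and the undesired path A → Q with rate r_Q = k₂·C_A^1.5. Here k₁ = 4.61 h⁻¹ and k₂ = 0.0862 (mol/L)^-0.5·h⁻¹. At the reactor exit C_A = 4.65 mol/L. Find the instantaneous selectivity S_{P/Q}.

24.8

S_{P/Q} = r_P/r_Q = (k₁·C_A)/(k₂·C_A^1.5) = (k₁/k₂)·C_A^-0.5.
= (4.61×4.650) / (0.0862×4.650^1.5) = 21.44/0.8643 = 24.8.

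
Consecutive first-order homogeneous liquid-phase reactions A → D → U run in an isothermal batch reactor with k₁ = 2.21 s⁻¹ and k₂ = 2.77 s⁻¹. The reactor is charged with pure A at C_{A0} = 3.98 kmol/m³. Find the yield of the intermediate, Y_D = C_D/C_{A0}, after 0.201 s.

The intermediate concentration in a first-order A→B→C sequence is C_D = k₁C_{A0}(e^(−k₁t) − e^(−k₂t))/(k₂−k₁).
e^(−k₁t) = e^(−2.21×0.201) = e^(−0.4442) = 0.6413; e^(−k₂t) = e^(−0.5568) = 0.5731.
C_D = 2.21×3.98/(2.77−2.21) × (0.6413−0.5731) = 15.71×0.06827 = 1.072 kmol/m³.
Y_D = C_D/C_{A0} = 1.072/3.98 = 0.269.

0.269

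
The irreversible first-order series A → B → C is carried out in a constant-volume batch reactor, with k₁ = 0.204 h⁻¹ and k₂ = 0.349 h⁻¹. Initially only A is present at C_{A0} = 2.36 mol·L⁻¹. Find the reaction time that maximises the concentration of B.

3.70 h

The intermediate peaks when r₁ = r₂, i.e. k₁e^(−k₁t) = k₂e^(−k₂t), giving t_opt = ln(k₂/k₁)/(k₂−k₁).
= ln(0.349/0.204)/(0.349−0.204) = ln(1.711)/0.1450 = 0.5370/0.1450 = 3.70 h.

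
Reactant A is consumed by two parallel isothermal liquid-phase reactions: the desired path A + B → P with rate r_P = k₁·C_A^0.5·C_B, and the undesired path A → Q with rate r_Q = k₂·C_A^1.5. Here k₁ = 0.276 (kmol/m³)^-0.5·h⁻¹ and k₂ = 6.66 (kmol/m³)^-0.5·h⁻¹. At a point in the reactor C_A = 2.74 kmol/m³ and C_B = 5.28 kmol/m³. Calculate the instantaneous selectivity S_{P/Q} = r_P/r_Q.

0.0799

S_{P/Q} = r_P/r_Q = (k₁·C_A^0.5·C_B)/(k₂·C_A^1.5) = (k₁/k₂)·C_A⁻¹·C_B.
= (0.276×2.740^0.5×5.280) / (6.66×2.740^1.5) = 2.412/30.21 = 0.0799.
The undesired path is higher order in A, so low C_A (CSTR or dilute feed) favours P.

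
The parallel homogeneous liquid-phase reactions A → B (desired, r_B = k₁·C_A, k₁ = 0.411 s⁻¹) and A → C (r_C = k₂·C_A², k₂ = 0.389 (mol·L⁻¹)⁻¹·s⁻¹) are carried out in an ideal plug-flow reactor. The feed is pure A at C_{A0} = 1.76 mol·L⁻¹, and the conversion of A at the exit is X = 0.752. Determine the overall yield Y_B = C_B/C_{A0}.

0.381

C_A = C_{A0}(1−X) = 0.4365 mol·L⁻¹.
Along a PFR/batch, dC_B/dC_A = −r_B/(r_B+r_C) = −k₁/(k₁+k₂·C_A).
Integrating from C_{A0} to C_A: C_B = (0.411/0.389)·ln[(0.411+0.389·1.76)/(0.411+0.389·0.436)] = 1.057·ln(1.096/0.5808) = 0.6706 mol·L⁻¹.
Y_B = C_B/C_{A0} = 0.6706/1.76 = 0.381.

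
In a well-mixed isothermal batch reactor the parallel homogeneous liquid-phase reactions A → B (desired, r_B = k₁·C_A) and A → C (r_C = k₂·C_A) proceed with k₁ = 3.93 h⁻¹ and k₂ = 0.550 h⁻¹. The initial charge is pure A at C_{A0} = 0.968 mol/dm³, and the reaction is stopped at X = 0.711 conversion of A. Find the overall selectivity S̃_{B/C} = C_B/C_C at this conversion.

C_A = C_{A0}(1−X) = 0.2798 mol/dm³.
Both paths are first order in A, so the instantaneous fraction to B is constant: dC_B/d(−C_A) = k₁/(k₁+k₂) = 0.8772.
C_B = 0.8772·(C_{A0}−C_A) = 0.8772×0.6882 = 0.604 mol/dm³.
C_C = (C_{A0}−C_A)−C_B = 0.08449 mol/dm³; S̃_{B/C} = 0.6038/0.08449 = 7.15.

7.15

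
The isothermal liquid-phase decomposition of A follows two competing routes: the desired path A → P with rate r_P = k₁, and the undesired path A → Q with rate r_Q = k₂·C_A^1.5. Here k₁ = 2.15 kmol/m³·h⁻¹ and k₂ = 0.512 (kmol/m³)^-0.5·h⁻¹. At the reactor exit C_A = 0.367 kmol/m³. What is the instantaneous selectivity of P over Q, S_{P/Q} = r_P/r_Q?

18.9

S_{P/Q} = r_P/r_Q = (k₁)/(k₂·C_A^1.5) = (k₁/k₂)·C_A^-1.5.
= (2.15) / (0.512×0.3670^1.5) = 2.150/0.1138 = 18.9.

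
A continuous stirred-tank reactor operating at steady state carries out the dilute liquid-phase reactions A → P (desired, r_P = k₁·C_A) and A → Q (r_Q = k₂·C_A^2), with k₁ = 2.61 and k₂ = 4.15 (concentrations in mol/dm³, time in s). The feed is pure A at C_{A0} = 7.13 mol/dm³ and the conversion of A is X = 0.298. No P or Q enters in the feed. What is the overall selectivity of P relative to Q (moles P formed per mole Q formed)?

Exit C_A = C_{A0}(1−X) = 7.13×0.702 = 5.005 mol/dm³.
A CSTR operates uniformly at the exit composition, giving r_P = 13.06 and r_Q = 104.0 (each k·C_A^n at C_A = 5.005).
Overall selectivity = C_P/C_Q = r_Pτ/(r_Qτ) = r_P/r_Q = 0.126.

0.126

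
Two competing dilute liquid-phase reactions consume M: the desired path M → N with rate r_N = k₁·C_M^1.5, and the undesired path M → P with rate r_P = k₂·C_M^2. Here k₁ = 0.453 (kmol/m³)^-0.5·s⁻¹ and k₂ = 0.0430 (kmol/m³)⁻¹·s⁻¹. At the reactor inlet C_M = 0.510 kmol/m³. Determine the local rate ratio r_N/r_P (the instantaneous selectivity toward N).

14.8

S_{N/P} = r_N/r_P = (k₁·C_M^1.5)/(k₂·C_M^2) = (k₁/k₂)·C_M^-0.5.
= (0.453×0.5100^1.5) / (0.0430×0.5100^2) = 0.1650/0.01118 = 14.8.
The undesired path is higher order in M, so low C_M (CSTR or dilute feed) favours N.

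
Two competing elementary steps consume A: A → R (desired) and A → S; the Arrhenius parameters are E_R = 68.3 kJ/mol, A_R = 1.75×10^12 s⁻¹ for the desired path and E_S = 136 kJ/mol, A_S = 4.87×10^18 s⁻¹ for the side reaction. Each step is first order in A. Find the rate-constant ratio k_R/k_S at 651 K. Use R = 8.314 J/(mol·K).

With equal orders, S_{R/S} = k_R/k_S = (A_R/A_S)·exp[(E_S−E_R)/(RT)].
(E_S−E_R)/(RT) = (136−68.3)×10³/(8.314×651) = 67700/5412 = 12.51.
k_R/k_S = (1.75×10^12/4.87×10^18)·exp(12.51) = 3.593×10^-7 × 2.706×10^5 = 0.0972.

0.0972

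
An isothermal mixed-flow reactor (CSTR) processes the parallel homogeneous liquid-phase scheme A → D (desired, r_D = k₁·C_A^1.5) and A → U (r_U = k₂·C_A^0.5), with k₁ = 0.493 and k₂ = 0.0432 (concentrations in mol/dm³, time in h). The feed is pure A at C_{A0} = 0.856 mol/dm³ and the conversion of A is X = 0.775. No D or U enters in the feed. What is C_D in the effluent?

Exit C_A = C_{A0}(1−X) = 0.856×0.225 = 0.1926 mol/dm³.
Rates in a CSTR are evaluated at the outlet concentration: r_D = 0.493×0.1926^1.5 = 0.04167, r_U = 0.0432×0.1926^0.5 = 0.01896.
Fraction of consumed A going to D: r_D/(r_D+r_U) = 0.6873.
C_D = 0.6873·C_{A0}·X = 0.6873×0.856×0.775 = 0.456 mol/dm³.

0.456 mol/dm³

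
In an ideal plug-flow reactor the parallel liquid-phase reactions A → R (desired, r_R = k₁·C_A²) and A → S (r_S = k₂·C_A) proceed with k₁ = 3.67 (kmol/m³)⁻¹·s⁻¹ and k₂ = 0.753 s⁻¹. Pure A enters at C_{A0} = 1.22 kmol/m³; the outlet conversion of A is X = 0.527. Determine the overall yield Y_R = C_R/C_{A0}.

0.426

C_A = C_{A0}(1−X) = 0.5771 kmol/m³.
Along a PFR/batch, dC_S/dC_A = −r_S/(r_R+r_S) = −k₂/(k₂+k₁·C_A).
Integrating from C_{A0} to C_A: C_S = (0.753/3.67)·ln[(0.753+3.67·1.22)/(0.753+3.67·0.577)] = 0.2052·ln(5.230/2.871) = 0.1231 kmol/m³.
Then C_R = (C_{A0}−C_A) − C_S = 0.6429 − 0.1231 = 0.5199 kmol/m³.
Y_R = C_R/C_{A0} = 0.5199/1.22 = 0.426.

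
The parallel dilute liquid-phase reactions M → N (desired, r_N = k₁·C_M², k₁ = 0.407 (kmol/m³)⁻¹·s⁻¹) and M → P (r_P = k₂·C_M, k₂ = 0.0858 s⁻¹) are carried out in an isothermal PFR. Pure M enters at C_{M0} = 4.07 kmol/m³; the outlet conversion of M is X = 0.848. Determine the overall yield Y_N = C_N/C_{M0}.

0.763

C_M = C_{M0}(1−X) = 0.6186 kmol/m³.
Along a PFR/batch, dC_P/dC_M = −r_P/(r_N+r_P) = −k₂/(k₂+k₁·C_M).
Integrating from C_{M0} to C_M: C_P = (0.0858/0.407)·ln[(0.0858+0.407·4.07)/(0.0858+0.407·0.619)] = 0.2108·ln(1.742/0.3376) = 0.3460 kmol/m³.
Then C_N = (C_{M0}−C_M) − C_P = 3.451 − 0.3460 = 3.105 kmol/m³.
Y_N = C_N/C_{M0} = 3.105/4.07 = 0.763.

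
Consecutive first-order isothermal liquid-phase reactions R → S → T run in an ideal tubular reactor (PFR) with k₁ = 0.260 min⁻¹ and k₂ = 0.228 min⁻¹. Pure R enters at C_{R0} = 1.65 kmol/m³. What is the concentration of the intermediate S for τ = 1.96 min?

0.521 kmol/m³

Solving the coupled first-order balances gives C_S(τ) = [k₁/(k₂−k₁)]·C_{R0}·(e^(−k₁τ) − e^(−k₂τ)).
e^(−k₁τ) = e^(−0.260×1.96) = e^(−0.5096) = 0.6007; e^(−k₂τ) = e^(−0.4469) = 0.6396.
C_S = 0.260×1.65/(0.228−0.260) × (0.6007−0.6396) = (-13.41)×(-0.03888) = 0.5213 kmol/m³.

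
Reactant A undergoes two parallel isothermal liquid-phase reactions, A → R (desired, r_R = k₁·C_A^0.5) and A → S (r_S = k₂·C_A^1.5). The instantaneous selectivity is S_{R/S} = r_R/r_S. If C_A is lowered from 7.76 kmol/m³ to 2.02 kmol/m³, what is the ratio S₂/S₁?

3.84

S_{R/S} = (k₁/k₂)·C_A⁻¹, so S₂/S₁ = (C_{A,2}/C_{A,1})⁻¹.
= 7.76/2.02 = 3.84.
Selectivity toward R rises as C_A falls — low-concentration operation is favoured.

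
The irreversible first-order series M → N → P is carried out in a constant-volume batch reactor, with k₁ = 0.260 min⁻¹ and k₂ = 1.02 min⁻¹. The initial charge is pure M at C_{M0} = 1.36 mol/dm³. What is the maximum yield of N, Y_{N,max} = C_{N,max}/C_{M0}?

Evaluating C_N at t_opt = ln(k₂/k₁)/(k₂−k₁) gives C_{N,max}/C_{M0} = (k₁/k₂)^[k₂/(k₂−k₁)].
= (0.260/1.02)^(1.02/(1.02−0.260)) = (0.2549)^(1.342) = 0.1597.

0.160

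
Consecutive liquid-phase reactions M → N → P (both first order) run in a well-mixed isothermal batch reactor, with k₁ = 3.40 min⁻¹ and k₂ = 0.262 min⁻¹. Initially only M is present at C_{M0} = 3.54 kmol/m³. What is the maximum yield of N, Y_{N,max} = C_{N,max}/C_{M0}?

0.807

At the optimum, C_{N,max}/C_{M0} = (k₁/k₂)^[k₂/(k₂−k₁)].
= (3.40/0.262)^(0.262/(0.262−3.40)) = (12.98)^(-0.08349) = 0.8073.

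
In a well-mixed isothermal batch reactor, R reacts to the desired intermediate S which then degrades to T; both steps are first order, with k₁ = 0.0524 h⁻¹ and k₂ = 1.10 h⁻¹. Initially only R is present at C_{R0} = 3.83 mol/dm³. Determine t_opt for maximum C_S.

2.91 h

Setting dC_S/dt = 0 gives t_opt = ln(k₂/k₁)/(k₂−k₁).
= ln(1.10/0.0524)/(1.10−0.0524) = ln(20.99)/1.048 = 3.044/1.048 = 2.91 h.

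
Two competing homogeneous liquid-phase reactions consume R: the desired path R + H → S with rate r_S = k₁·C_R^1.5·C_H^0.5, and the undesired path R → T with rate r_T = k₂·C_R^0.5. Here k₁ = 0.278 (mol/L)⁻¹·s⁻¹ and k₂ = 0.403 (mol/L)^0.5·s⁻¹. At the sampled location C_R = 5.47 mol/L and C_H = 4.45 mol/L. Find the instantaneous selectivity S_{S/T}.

S_{S/T} = r_S/r_T = (k₁·C_R^1.5·C_H^0.5)/(k₂·C_R^0.5) = (k₁/k₂)·C_R·C_H^0.5.
= (0.278×5.470^1.5×4.450^0.5) / (0.403×5.470^0.5) = 7.502/0.9425 = 7.96.

7.96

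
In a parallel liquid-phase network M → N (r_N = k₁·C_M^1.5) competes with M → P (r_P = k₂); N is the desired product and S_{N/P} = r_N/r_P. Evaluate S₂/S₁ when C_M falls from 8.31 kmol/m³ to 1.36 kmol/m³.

S_{N/P} = (k₁/k₂)·C_M^1.5, so S₂/S₁ = (C_{M,2}/C_{M,1})^1.5.
= (1.36/8.31)^1.5 = (0.1637)^1.5 = 0.0662.
Selectivity toward N falls as C_M falls — high-concentration operation is favoured.

0.0662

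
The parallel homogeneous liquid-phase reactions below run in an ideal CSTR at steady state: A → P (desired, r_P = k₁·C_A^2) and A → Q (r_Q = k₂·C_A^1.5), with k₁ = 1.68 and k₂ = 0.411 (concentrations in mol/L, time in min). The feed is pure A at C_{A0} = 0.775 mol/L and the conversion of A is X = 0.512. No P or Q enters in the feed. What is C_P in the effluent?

0.284 mol/L

Exit C_A = C_{A0}(1−X) = 0.775×0.488 = 0.3782 mol/L.
Rates in a CSTR are evaluated at the outlet concentration: r_P = 1.68×0.3782^2 = 0.2403, r_Q = 0.411×0.3782^1.5 = 0.09559.
Fraction of consumed A going to P: r_P/(r_P+r_Q) = 0.7154.
C_P = 0.7154·C_{A0}·X = 0.7154×0.775×0.512 = 0.284 mol/L.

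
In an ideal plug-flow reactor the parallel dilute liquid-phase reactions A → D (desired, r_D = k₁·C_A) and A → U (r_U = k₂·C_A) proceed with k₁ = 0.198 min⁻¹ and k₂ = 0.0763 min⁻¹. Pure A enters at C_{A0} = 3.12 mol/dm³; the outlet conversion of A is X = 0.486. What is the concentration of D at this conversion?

C_A = C_{A0}(1−X) = 1.604 mol/dm³.
Both paths are first order in A, so the instantaneous fraction to D is constant: dC_D/d(−C_A) = k₁/(k₁+k₂) = 0.7218.
C_D = 0.7218·(C_{A0}−C_A) = 0.7218×1.516 = 1.09 mol/dm³.

1.09 mol/dm³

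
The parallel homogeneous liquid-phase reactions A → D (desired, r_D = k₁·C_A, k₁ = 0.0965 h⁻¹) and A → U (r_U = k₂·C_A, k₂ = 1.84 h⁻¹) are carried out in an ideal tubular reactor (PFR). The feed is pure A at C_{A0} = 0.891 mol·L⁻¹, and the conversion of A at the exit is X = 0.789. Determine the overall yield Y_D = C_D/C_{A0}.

C_A = C_{A0}(1−X) = 0.1880 mol·L⁻¹.
Both paths are first order in A, so the instantaneous fraction to D is constant: dC_D/d(−C_A) = k₁/(k₁+k₂) = 0.04983.
C_D = 0.04983·(C_{A0}−C_A) = 0.04983×0.7030 = 0.0350 mol·L⁻¹.
Y_D = C_D/C_{A0} = 0.03503/0.891 = 0.0393.

0.0393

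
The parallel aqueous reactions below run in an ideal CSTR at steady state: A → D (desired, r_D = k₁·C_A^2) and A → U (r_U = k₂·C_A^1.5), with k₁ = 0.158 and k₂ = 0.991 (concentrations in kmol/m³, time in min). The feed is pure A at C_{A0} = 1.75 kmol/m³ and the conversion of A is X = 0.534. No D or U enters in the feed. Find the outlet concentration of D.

0.118 kmol/m³

Exit C_A = C_{A0}(1−X) = 1.75×0.466 = 0.8155 kmol/m³.
In a CSTR the entire volume is at exit conditions, so r_D = 0.158×0.8155^2 = 0.1051 and r_U = 0.991×0.8155^1.5 = 0.7298.
Fraction of consumed A going to D: r_D/(r_D+r_U) = 0.1259.
C_D = 0.1259·C_{A0}·X = 0.1259×1.75×0.534 = 0.118 kmol/m³.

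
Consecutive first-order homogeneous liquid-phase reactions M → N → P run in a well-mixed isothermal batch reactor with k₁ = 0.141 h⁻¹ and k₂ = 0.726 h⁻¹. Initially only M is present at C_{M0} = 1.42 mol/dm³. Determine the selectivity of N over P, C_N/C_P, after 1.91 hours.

Solving the coupled first-order balances gives C_N(t) = [k₁/(k₂−k₁)]·C_{M0}·(e^(−k₁t) − e^(−k₂t)).
e^(−k₁t) = e^(−0.141×1.91) = e^(−0.2693) = 0.7639; e^(−k₂t) = e^(−1.387) = 0.2499.
C_N = 0.141×1.42/(0.726−0.141) × (0.7639−0.2499) = 0.3423×0.5140 = 0.1759 mol/dm³.
C_M = C_{M0}e^(−k₁t) = 1.085 mol/dm³, so C_P = C_{M0}−C_M−C_N = 0.1593 mol/dm³; C_N/C_P = 1.10.

1.10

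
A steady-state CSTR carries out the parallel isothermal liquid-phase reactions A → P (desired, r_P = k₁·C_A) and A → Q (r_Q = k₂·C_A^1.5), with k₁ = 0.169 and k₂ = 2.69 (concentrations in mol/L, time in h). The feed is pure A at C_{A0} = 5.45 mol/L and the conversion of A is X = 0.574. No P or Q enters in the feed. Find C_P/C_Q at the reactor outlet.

Exit C_A = C_{A0}(1−X) = 5.45×0.426 = 2.322 mol/L.
Rates in a CSTR are evaluated at the outlet concentration: r_P = 0.169×2.322 = 0.3924, r_Q = 2.69×2.322^1.5 = 9.516.
Overall selectivity = C_P/C_Q = r_Pτ/(r_Qτ) = r_P/r_Q = 0.0412.

0.0412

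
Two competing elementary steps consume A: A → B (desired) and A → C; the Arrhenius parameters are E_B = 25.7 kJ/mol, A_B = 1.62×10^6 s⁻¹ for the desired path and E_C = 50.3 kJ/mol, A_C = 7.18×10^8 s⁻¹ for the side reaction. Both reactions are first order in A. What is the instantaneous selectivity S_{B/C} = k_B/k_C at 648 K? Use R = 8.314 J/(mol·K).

0.217

Since both paths have the same order in A, the concentration cancels and S_{B/C} = k_B/k_C = (A_B/A_C)·exp[(E_C−E_B)/(RT)].
(E_C−E_B)/(RT) = (50.3−25.7)×10³/(8.314×648) = 24600/5387 = 4.566.
k_B/k_C = (1.62×10^6/7.18×10^8)·exp(4.566) = 0.002256 × 96.17 = 0.217.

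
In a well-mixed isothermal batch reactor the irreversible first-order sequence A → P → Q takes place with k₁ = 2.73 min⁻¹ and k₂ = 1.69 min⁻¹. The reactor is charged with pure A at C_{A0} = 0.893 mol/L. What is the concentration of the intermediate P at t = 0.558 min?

Solving the coupled first-order balances gives C_P(t) = [k₁/(k₂−k₁)]·C_{A0}·(e^(−k₁t) − e^(−k₂t)).
e^(−k₁t) = e^(−2.73×0.558) = e^(−1.523) = 0.2180; e^(−k₂t) = e^(−0.9430) = 0.3894.
C_P = 2.73×0.893/(1.69−2.73) × (0.2180−0.3894) = (-2.344)×(-0.1715) = 0.4019 mol/L.

0.402 mol/L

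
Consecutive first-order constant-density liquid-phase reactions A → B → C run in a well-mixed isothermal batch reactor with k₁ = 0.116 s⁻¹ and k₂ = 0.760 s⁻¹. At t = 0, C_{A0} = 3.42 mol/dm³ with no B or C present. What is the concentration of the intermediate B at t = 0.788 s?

0.224 mol/dm³

The intermediate concentration in a first-order A→B→C sequence is C_B = k₁C_{A0}(e^(−k₁t) − e^(−k₂t))/(k₂−k₁).
e^(−k₁t) = e^(−0.116×0.788) = e^(−0.09141) = 0.9126; e^(−k₂t) = e^(−0.5989) = 0.5494.
C_B = 0.116×3.42/(0.760−0.116) × (0.9126−0.5494) = 0.6160×0.3632 = 0.2238 mol/dm³.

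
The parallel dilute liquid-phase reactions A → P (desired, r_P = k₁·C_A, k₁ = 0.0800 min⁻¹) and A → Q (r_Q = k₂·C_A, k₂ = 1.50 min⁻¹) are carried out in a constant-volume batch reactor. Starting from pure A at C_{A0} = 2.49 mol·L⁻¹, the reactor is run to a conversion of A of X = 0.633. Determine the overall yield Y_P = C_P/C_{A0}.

C_A = C_{A0}(1−X) = 0.9138 mol·L⁻¹.
Both paths are first order in A, so the instantaneous fraction to P is constant: dC_P/d(−C_A) = k₁/(k₁+k₂) = 0.05063.
C_P = 0.05063·(C_{A0}−C_A) = 0.05063×1.576 = 0.0798 mol·L⁻¹.
Y_P = C_P/C_{A0} = 0.07981/2.49 = 0.0321.

0.0321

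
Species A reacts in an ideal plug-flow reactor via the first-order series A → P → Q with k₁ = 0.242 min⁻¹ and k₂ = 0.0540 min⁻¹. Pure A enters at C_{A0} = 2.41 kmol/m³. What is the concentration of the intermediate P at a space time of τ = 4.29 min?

For first-order series with pure A initially, C_P(τ) = k₁C_{A0}/(k₂−k₁)·(e^(−k₁τ) − e^(−k₂τ)).
e^(−k₁τ) = e^(−0.242×4.29) = e^(−1.038) = 0.3541; e^(−k₂τ) = e^(−0.2317) = 0.7932.
C_P = 0.242×2.41/(0.0540−0.242) × (0.3541−0.7932) = (-3.102)×(-0.4391) = 1.362 kmol/m³.

1.36 kmol/m³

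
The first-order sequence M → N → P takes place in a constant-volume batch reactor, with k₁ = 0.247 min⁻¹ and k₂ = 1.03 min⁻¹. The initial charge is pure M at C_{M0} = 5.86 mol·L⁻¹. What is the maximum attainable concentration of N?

At the optimum, C_{N,max}/C_{M0} = (k₁/k₂)^[k₂/(k₂−k₁)].
= (0.247/1.03)^(1.03/(1.03−0.247)) = (0.2398)^(1.315) = 0.1528.
C_{N,max} = 0.1528×5.86 = 0.896 mol·L⁻¹.

0.896 mol·L⁻¹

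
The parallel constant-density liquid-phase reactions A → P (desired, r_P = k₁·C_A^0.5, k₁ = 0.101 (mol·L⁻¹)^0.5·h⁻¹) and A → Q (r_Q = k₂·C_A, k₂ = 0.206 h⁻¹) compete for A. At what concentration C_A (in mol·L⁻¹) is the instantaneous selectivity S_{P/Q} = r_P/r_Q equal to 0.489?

S_{P/Q} = (k₁/k₂)·C_A^-0.5 ⇒ C_A = (S·k₂/k₁)^(-2).
= (0.489×0.206/0.101)^(-2) = (0.9974)^(-2) = 1.01 mol·L⁻¹.

1.01 mol·L⁻¹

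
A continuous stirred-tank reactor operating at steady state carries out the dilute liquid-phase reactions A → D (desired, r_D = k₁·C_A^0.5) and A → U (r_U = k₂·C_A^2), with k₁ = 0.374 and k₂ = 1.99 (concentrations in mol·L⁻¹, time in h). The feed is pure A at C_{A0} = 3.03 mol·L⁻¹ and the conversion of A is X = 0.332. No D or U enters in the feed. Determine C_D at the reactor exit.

0.0616 mol·L⁻¹

Exit C_A = C_{A0}(1−X) = 3.03×0.668 = 2.024 mol·L⁻¹.
Rates in a CSTR are evaluated at the outlet concentration: r_D = 0.374×2.024^0.5 = 0.5321, r_U = 1.99×2.024^2 = 8.153.
Fraction of consumed A going to D: r_D/(r_D+r_U) = 0.06127.
C_D = 0.06127·C_{A0}·X = 0.06127×3.03×0.332 = 0.0616 mol·L⁻¹.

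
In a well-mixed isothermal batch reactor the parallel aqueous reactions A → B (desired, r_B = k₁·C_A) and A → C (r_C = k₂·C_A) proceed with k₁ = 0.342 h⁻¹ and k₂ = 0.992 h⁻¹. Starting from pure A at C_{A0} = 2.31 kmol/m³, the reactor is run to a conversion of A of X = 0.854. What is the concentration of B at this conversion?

0.506 kmol/m³

C_A = C_{A0}(1−X) = 0.3373 kmol/m³.
Both paths are first order in A, so the instantaneous fraction to B is constant: dC_B/d(−C_A) = k₁/(k₁+k₂) = 0.2564.
C_B = 0.2564·(C_{A0}−C_A) = 0.2564×1.973 = 0.506 kmol/m³.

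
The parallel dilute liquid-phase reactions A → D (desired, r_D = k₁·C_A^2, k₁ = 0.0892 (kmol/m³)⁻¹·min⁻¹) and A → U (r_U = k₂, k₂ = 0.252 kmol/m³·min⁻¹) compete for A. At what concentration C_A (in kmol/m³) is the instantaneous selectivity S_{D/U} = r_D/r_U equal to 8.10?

4.78 kmol/m³

S_{D/U} = (k₁/k₂)·C_A^2 ⇒ C_A = (S·k₂/k₁)^(0.5).
= (8.10×0.252/0.0892)^(0.5) = (22.88)^(0.5) = 4.78 kmol/m³.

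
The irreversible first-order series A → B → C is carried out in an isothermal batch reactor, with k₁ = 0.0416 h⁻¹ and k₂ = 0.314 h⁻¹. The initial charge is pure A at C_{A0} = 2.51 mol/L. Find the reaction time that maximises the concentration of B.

7.42 h

For first-order series the maximum of C_B occurs at t_opt = ln(k₂/k₁)/(k₂−k₁).
= ln(0.314/0.0416)/(0.314−0.0416) = ln(7.548)/0.2724 = 2.021/0.2724 = 7.42 h.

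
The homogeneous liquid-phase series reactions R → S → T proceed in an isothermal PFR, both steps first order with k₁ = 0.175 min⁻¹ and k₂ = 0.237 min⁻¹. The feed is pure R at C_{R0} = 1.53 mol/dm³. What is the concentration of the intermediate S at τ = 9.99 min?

0.347 mol/dm³

For first-order series with pure R initially, C_S(τ) = k₁C_{R0}/(k₂−k₁)·(e^(−k₁τ) − e^(−k₂τ)).
e^(−k₁τ) = e^(−0.175×9.99) = e^(−1.748) = 0.1741; e^(−k₂τ) = e^(−2.368) = 0.09370.
C_S = 0.175×1.53/(0.237−0.175) × (0.1741−0.09370) = 4.319×0.08038 = 0.3471 mol/dm³.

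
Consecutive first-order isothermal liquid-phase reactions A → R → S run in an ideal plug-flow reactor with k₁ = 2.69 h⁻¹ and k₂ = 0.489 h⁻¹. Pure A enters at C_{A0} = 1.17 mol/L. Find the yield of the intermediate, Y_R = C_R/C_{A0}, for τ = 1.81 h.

0.495

For first-order series with pure A initially, C_R(τ) = k₁C_{A0}/(k₂−k₁)·(e^(−k₁τ) − e^(−k₂τ)).
e^(−k₁τ) = e^(−2.69×1.81) = e^(−4.869) = 0.007682; e^(−k₂τ) = e^(−0.8851) = 0.4127.
C_R = 2.69×1.17/(0.489−2.69) × (0.007682−0.4127) = (-1.430)×(-0.4050) = 0.5791 mol/L.
Y_R = C_R/C_{A0} = 0.5791/1.17 = 0.495.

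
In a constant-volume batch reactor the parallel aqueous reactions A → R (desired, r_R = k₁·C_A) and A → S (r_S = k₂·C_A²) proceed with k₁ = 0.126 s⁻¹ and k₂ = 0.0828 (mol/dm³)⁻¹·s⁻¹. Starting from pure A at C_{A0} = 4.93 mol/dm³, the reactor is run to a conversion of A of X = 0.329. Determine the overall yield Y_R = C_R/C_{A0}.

0.0894

C_A = C_{A0}(1−X) = 3.308 mol/dm³.
Along a PFR/batch, dC_R/dC_A = −r_R/(r_R+r_S) = −k₁/(k₁+k₂·C_A).
Integrating from C_{A0} to C_A: C_R = (0.126/0.0828)·ln[(0.126+0.0828·4.93)/(0.126+0.0828·3.31)] = 1.522·ln(0.5342/0.3999) = 0.4406 mol/dm³.
Y_R = C_R/C_{A0} = 0.4406/4.93 = 0.0894.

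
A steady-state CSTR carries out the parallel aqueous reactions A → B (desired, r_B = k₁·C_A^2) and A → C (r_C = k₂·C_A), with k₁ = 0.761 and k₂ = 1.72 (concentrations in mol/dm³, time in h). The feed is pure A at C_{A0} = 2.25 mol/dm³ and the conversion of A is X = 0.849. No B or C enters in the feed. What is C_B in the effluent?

0.250 mol/dm³

Exit C_A = C_{A0}(1−X) = 2.25×0.151 = 0.3398 mol/dm³.
Rates in a CSTR are evaluated at the outlet concentration: r_B = 0.761×0.3398^2 = 0.08784, r_C = 1.72×0.3398 = 0.5844.
Fraction of consumed A going to B: r_B/(r_B+r_C) = 0.1307.
C_B = 0.1307·C_{A0}·X = 0.1307×2.25×0.849 = 0.250 mol/dm³.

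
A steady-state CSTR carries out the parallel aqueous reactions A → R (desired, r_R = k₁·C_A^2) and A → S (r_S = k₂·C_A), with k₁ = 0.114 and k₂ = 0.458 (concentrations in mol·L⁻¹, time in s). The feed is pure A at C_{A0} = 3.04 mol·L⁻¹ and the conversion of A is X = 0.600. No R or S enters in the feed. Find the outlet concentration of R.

Exit C_A = C_{A0}(1−X) = 3.04×0.400 = 1.216 mol·L⁻¹.
In a CSTR the entire volume is at exit conditions, so r_R = 0.114×1.216^2 = 0.1686 and r_S = 0.458×1.216 = 0.5569.
Fraction of consumed A going to R: r_R/(r_R+r_S) = 0.2323.
C_R = 0.2323·C_{A0}·X = 0.2323×3.04×0.600 = 0.424 mol·L⁻¹.

0.424 mol·L⁻¹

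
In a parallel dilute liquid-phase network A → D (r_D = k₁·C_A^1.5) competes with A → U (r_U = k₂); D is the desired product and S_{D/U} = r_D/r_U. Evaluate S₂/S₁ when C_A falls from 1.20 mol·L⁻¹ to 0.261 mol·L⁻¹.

0.101

S_{D/U} = (k₁/k₂)·C_A^1.5, so S₂/S₁ = (C_{A,2}/C_{A,1})^1.5.
= (0.261/1.20)^1.5 = (0.2175)^1.5 = 0.101.
Selectivity toward D falls as C_A falls — high-concentration operation is favoured.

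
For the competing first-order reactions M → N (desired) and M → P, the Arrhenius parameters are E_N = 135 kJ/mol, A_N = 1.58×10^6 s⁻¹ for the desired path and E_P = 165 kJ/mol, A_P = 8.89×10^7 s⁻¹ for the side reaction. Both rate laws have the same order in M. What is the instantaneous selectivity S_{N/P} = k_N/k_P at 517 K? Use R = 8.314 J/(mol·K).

With equal orders, S_{N/P} = k_N/k_P = (A_N/A_P)·exp[(E_P−E_N)/(RT)].
(E_P−E_N)/(RT) = (165−135)×10³/(8.314×517) = 30000/4298 = 6.979.
k_N/k_P = (1.58×10^6/8.89×10^7)·exp(6.979) = 0.01777 × 1074 = 19.1.

19.1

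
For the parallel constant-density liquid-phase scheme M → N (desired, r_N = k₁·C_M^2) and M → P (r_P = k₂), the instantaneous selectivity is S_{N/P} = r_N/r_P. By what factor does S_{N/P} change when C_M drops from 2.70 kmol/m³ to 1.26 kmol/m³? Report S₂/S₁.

S_{N/P} = (k₁/k₂)·C_M^2, so S₂/S₁ = (C_{M,2}/C_{M,1})^2.
= (1.26/2.70)^2 = (0.4667)^2 = 0.218.
Selectivity toward N falls as C_M falls — high-concentration operation is favoured.

0.218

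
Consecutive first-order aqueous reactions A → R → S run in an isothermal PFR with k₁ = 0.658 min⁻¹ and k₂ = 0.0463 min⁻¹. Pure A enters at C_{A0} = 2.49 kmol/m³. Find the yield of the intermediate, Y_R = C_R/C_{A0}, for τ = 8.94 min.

The intermediate concentration in a first-order A→B→C sequence is C_R = k₁C_{A0}(e^(−k₁τ) − e^(−k₂τ))/(k₂−k₁).
e^(−k₁τ) = e^(−0.658×8.94) = e^(−5.883) = 0.002788; e^(−k₂τ) = e^(−0.4139) = 0.6611.
C_R = 0.658×2.49/(0.0463−0.658) × (0.002788−0.6611) = (-2.678)×(-0.6583) = 1.763 kmol/m³.
Y_R = C_R/C_{A0} = 1.763/2.49 = 0.708.

0.708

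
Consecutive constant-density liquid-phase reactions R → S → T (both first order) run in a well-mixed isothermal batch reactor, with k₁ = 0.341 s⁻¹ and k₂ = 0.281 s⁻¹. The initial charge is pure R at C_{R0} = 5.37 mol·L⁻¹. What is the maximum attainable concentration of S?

At the optimum, C_{S,max}/C_{R0} = (k₁/k₂)^[k₂/(k₂−k₁)].
= (0.341/0.281)^(0.281/(0.281−0.341)) = (1.214)^(-4.683) = 0.4040.
C_{S,max} = 0.4040×5.37 = 2.17 mol·L⁻¹.

2.17 mol·L⁻¹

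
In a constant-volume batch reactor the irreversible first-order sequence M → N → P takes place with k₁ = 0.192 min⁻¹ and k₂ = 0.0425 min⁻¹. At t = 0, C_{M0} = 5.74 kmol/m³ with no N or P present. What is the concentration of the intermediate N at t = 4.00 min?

2.80 kmol/m³

Solving the coupled first-order balances gives C_N(t) = [k₁/(k₂−k₁)]·C_{M0}·(e^(−k₁t) − e^(−k₂t)).
e^(−k₁t) = e^(−0.192×4.00) = e^(−0.7680) = 0.4639; e^(−k₂t) = e^(−0.1700) = 0.8437.
C_N = 0.192×5.74/(0.0425−0.192) × (0.4639−0.8437) = (-7.372)×(-0.3797) = 2.799 kmol/m³.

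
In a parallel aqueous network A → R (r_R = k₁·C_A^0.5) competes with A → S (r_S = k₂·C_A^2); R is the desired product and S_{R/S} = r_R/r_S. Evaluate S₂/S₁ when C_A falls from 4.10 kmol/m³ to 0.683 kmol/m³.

S_{R/S} = (k₁/k₂)·C_A^-1.5, so S₂/S₁ = (C_{A,2}/C_{A,1})^-1.5.
= (0.683/4.10)^(-1.5) = (0.1666)^(-1.5) = 14.7.

14.7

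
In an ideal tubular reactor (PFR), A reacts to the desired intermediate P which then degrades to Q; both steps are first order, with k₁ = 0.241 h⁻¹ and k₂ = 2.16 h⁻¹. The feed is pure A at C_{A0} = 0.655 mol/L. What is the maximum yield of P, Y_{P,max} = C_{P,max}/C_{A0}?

0.0847

Evaluating C_P at τ_opt = ln(k₂/k₁)/(k₂−k₁) gives C_{P,max}/C_{A0} = (k₁/k₂)^[k₂/(k₂−k₁)].
= (0.241/2.16)^(2.16/(2.16−0.241)) = (0.1116)^(1.126) = 0.08471.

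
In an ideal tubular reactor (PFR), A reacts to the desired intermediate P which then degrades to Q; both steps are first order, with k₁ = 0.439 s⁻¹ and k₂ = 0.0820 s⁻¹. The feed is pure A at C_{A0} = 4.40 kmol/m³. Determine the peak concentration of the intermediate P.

Evaluating C_P at τ_opt = ln(k₂/k₁)/(k₂−k₁) gives C_{P,max}/C_{A0} = (k₁/k₂)^[k₂/(k₂−k₁)].
= (0.439/0.0820)^(0.0820/(0.0820−0.439)) = (5.354)^(-0.2297) = 0.6802.
C_{P,max} = 0.6802×4.40 = 2.99 kmol/m³.

2.99 kmol/m³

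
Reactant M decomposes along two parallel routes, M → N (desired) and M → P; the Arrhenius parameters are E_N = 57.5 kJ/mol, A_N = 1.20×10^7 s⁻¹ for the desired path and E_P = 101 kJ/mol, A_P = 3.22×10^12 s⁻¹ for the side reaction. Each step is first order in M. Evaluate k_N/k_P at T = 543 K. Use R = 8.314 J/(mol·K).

0.0570

With equal orders, S_{N/P} = k_N/k_P = (A_N/A_P)·exp[(E_P−E_N)/(RT)].
(E_P−E_N)/(RT) = (101−57.5)×10³/(8.314×543) = 43500/4515 = 9.636.
k_N/k_P = (1.20×10^7/3.22×10^12)·exp(9.636) = 3.727×10^-6 × 15300 = 0.0570.
Since E_N < E_P, lowering the temperature improves selectivity toward N.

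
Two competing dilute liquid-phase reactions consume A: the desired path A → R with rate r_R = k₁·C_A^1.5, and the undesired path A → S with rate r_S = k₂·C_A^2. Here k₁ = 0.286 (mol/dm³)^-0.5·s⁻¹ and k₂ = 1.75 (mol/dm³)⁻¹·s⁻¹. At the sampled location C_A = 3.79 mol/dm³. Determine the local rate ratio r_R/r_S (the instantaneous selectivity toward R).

0.0839

S_{R/S} = r_R/r_S = (k₁·C_A^1.5)/(k₂·C_A^2) = (k₁/k₂)·C_A^-0.5.
= (0.286×3.790^1.5) / (1.75×3.790^2) = 2.110/25.14 = 0.0839.
The undesired path is higher order in A, so low C_A (CSTR or dilute feed) favours R.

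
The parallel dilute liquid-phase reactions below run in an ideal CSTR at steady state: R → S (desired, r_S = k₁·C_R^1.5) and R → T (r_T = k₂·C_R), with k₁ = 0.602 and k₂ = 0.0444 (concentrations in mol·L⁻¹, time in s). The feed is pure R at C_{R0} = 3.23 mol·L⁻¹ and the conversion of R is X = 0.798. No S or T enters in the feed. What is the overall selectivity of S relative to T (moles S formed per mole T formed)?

Exit C_R = C_{R0}(1−X) = 3.23×0.202 = 0.6525 mol·L⁻¹.
In a CSTR the entire volume is at exit conditions, so r_S = 0.602×0.6525^1.5 = 0.3173 and r_T = 0.0444×0.6525 = 0.02897.
Overall selectivity = C_S/C_T = r_Sτ/(r_Tτ) = r_S/r_T = 11.0.

11.0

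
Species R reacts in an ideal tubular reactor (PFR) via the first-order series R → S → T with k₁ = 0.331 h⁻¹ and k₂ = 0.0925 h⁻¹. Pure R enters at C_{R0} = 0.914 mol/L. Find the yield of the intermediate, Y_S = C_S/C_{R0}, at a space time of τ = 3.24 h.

Solving the coupled first-order balances gives C_S(τ) = [k₁/(k₂−k₁)]·C_{R0}·(e^(−k₁τ) − e^(−k₂τ)).
e^(−k₁τ) = e^(−0.331×3.24) = e^(−1.072) = 0.3422; e^(−k₂τ) = e^(−0.2997) = 0.7410.
C_S = 0.331×0.914/(0.0925−0.331) × (0.3422−0.7410) = (-1.268)×(-0.3989) = 0.5060 mol/L.
Y_S = C_S/C_{R0} = 0.5060/0.914 = 0.554.

0.554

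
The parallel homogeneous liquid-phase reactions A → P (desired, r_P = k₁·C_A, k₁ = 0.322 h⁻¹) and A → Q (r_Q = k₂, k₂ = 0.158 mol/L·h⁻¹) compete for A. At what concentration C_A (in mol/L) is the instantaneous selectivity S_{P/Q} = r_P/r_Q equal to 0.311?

S_{P/Q} = (k₁/k₂)·C_A ⇒ C_A = S·k₂/k₁.
= 0.311×0.158/0.322 = 0.153 mol/L.

0.153 mol/L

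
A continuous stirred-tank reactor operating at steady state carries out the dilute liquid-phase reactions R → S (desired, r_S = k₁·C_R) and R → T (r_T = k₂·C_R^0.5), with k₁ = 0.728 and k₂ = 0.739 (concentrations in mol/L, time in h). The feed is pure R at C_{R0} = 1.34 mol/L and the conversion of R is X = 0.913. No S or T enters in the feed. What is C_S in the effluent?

Exit C_R = C_{R0}(1−X) = 1.34×0.0870 = 0.1166 mol/L.
In a CSTR the entire volume is at exit conditions, so r_S = 0.728×0.1166 = 0.08487 and r_T = 0.739×0.1166^0.5 = 0.2523.
Fraction of consumed R going to S: r_S/(r_S+r_T) = 0.2517.
C_S = 0.2517·C_{R0}·X = 0.2517×1.34×0.913 = 0.308 mol/L.

0.308 mol/L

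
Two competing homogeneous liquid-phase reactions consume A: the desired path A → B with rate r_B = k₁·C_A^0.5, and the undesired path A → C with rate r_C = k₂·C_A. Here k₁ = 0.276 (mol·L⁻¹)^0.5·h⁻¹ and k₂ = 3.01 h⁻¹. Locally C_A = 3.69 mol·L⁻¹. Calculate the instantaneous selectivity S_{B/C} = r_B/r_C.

S_{B/C} = r_B/r_C = (k₁·C_A^0.5)/(k₂·C_A) = (k₁/k₂)·C_A^-0.5.
= (0.276×3.690^0.5) / (3.01×3.690) = 0.5302/11.11 = 0.0477.

0.0477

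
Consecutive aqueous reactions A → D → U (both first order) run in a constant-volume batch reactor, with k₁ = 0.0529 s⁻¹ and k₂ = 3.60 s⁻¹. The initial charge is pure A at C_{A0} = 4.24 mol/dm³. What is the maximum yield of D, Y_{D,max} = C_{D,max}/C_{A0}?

For a first-order series the maximum intermediate yield is C_{D,max}/C_{A0} = (k₁/k₂)^[k₂/(k₂−k₁)].
= (0.0529/3.60)^(3.60/(3.60−0.0529)) = (0.01469)^(1.015) = 0.01380.

0.0138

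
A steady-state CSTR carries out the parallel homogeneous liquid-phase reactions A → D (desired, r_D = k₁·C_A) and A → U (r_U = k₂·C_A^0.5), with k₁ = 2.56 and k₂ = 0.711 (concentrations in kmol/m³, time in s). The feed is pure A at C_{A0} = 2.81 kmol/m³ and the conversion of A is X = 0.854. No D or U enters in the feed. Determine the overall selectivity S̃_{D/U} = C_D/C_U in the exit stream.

2.31

Exit C_A = C_{A0}(1−X) = 2.81×0.146 = 0.4103 kmol/m³.
A CSTR operates uniformly at the exit composition, giving r_D = 1.050 and r_U = 0.4554 (each k·C_A^n at C_A = 0.4103).
Overall selectivity = C_D/C_U = r_Dτ/(r_Uτ) = r_D/r_U = 2.31.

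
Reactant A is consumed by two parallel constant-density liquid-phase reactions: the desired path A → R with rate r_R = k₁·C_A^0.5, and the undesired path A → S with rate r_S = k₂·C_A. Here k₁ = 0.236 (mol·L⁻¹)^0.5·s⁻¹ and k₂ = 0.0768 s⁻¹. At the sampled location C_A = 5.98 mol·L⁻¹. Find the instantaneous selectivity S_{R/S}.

1.26

S_{R/S} = r_R/r_S = (k₁·C_A^0.5)/(k₂·C_A) = (k₁/k₂)·C_A^-0.5.
= (0.236×5.980^0.5) / (0.0768×5.980) = 0.5771/0.4593 = 1.26.
The undesired path is higher order in A, so low C_A (CSTR or dilute feed) favours R.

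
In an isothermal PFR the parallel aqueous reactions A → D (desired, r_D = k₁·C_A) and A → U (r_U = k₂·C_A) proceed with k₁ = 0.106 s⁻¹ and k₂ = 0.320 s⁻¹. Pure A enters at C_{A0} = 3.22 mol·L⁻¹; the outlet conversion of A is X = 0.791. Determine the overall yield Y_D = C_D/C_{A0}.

C_A = C_{A0}(1−X) = 0.6730 mol·L⁻¹.
Both paths are first order in A, so the instantaneous fraction to D is constant: dC_D/d(−C_A) = k₁/(k₁+k₂) = 0.2488.
C_D = 0.2488·(C_{A0}−C_A) = 0.2488×2.547 = 0.634 mol·L⁻¹.
Y_D = C_D/C_{A0} = 0.6338/3.22 = 0.197.

0.197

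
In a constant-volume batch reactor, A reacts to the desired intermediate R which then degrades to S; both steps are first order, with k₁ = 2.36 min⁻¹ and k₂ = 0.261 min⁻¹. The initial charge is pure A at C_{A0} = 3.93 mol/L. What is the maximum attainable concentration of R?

At the optimum, C_{R,max}/C_{A0} = (k₁/k₂)^[k₂/(k₂−k₁)].
= (2.36/0.261)^(0.261/(0.261−2.36)) = (9.042)^(-0.1243) = 0.7605.
C_{R,max} = 0.7605×3.93 = 2.99 mol/L.

2.99 mol/L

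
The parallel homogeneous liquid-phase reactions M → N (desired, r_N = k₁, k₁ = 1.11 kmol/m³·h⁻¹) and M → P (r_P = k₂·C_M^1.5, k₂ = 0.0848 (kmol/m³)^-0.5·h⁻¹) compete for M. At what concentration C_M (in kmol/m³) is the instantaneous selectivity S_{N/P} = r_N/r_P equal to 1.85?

3.69 kmol/m³

S_{N/P} = (k₁/k₂)·C_M^-1.5 ⇒ C_M = (S·k₂/k₁)^(1/(-1.5)).
= (1.85×0.0848/1.11)^(-0.6667) = (0.1413)^(-0.6667) = 3.69 kmol/m³.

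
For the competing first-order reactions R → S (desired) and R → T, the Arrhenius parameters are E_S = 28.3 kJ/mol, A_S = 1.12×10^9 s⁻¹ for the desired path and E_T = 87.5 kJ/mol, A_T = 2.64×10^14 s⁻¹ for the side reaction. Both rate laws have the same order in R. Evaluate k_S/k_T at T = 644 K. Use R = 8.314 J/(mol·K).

0.269

Since both paths have the same order in R, the concentration cancels and S_{S/T} = k_S/k_T = (A_S/A_T)·exp[(E_T−E_S)/(RT)].
(E_T−E_S)/(RT) = (87.5−28.3)×10³/(8.314×644) = 59200/5354 = 11.06.
k_S/k_T = (1.12×10^9/2.64×10^14)·exp(11.06) = 4.242×10^-6 × 63368 = 0.269.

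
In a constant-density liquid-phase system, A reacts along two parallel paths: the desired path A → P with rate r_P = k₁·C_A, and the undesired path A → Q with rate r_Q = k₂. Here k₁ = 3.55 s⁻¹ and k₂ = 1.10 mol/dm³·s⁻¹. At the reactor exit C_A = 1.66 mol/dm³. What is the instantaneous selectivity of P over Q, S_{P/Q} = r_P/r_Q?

S_{P/Q} = r_P/r_Q = (k₁·C_A)/(k₂) = (k₁/k₂)·C_A.
= (3.55×1.660) / (1.10) = 5.893/1.100 = 5.36.
Since the desired path is higher order in A, keeping C_A high (PFR or concentrated feed) favours P.

5.36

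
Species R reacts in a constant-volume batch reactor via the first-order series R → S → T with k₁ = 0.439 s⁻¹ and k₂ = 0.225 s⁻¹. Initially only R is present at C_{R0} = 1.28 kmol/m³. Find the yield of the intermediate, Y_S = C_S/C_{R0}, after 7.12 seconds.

0.323

Solving the coupled first-order balances gives C_S(t) = [k₁/(k₂−k₁)]·C_{R0}·(e^(−k₁t) − e^(−k₂t)).
e^(−k₁t) = e^(−0.439×7.12) = e^(−3.126) = 0.04391; e^(−k₂t) = e^(−1.602) = 0.2015.
C_S = 0.439×1.28/(0.225−0.439) × (0.04391−0.2015) = (-2.626)×(-0.1576) = 0.4138 kmol/m³.
Y_S = C_S/C_{R0} = 0.4138/1.28 = 0.323.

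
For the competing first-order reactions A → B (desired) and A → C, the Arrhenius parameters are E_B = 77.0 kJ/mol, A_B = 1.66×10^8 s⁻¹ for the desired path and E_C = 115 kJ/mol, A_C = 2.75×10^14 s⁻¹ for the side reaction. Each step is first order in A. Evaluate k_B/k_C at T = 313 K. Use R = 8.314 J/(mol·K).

1.33

k_B/k_C = (A_B/A_C)·exp[−(E_B−E_C)/(RT)] = (A_B/A_C)·exp[(E_C−E_B)/(RT)].
(E_C−E_B)/(RT) = (115−77.0)×10³/(8.314×313) = 38000/2602 = 14.60.
k_B/k_C = (1.66×10^8/2.75×10^14)·exp(14.60) = 6.036×10^-7 × 2.197×10^6 = 1.33.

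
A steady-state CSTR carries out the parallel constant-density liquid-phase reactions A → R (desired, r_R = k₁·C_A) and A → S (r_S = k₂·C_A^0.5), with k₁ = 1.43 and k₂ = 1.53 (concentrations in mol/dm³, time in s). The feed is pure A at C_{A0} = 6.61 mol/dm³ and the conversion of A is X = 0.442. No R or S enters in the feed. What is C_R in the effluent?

Exit C_A = C_{A0}(1−X) = 6.61×0.558 = 3.688 mol/dm³.
A CSTR operates uniformly at the exit composition, giving r_R = 5.274 and r_S = 2.938 (each k·C_A^n at C_A = 3.688).
Fraction of consumed A going to R: r_R/(r_R+r_S) = 0.6422.
C_R = 0.6422·C_{A0}·X = 0.6422×6.61×0.442 = 1.88 mol/dm³.

1.88 mol/dm³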